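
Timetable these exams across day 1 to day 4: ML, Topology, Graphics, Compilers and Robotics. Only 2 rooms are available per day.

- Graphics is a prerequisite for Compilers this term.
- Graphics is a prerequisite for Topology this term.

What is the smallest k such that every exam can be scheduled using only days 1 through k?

3

The precedence chain requires at least 2 distinct days.
With at most 2 per day and 5 exams, at least 3 days are needed.
3 works (last occupied day: day 3): for example Compilers -> day 2; Robotics -> day 3; ML -> day 1; Topology -> day 2; Graphics -> day 1.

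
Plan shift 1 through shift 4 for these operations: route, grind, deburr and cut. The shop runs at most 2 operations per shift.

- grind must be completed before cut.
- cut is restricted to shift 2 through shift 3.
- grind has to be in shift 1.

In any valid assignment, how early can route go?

shift 1

route at shift 1 is achievable: grind=shift 1, cut=shift 2, route=shift 1, deburr=shift 2.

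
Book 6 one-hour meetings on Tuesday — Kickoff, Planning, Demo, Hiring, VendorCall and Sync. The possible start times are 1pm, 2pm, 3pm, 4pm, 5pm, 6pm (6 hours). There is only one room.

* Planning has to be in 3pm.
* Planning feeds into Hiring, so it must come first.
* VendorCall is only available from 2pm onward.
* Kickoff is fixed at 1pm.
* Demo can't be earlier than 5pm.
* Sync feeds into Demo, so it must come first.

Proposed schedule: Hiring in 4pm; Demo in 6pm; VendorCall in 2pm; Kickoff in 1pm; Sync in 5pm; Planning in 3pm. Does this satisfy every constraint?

Planning has to be in 3pm — holds.
There is only one room — holds.
Kickoff is fixed at 1pm — holds.
VendorCall is only available from 2pm onward — holds.
Sync feeds into Demo, so it must come first — holds.
Planning feeds into Hiring, so it must come first — holds.
Demo can't be earlier than 5pm — holds.

Yes, all constraints hold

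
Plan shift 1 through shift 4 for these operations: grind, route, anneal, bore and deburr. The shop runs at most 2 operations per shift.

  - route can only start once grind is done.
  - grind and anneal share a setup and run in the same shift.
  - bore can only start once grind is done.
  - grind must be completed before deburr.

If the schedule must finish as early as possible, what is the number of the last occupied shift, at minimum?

3

The precedence chain requires at least 2 distinct shifts.
With at most 2 per shift and 5 operations, at least 3 shifts are needed.
3 works (last occupied shift: shift 3): for example bore in shift 2; deburr in shift 3; anneal in shift 1; grind in shift 1; route in shift 2.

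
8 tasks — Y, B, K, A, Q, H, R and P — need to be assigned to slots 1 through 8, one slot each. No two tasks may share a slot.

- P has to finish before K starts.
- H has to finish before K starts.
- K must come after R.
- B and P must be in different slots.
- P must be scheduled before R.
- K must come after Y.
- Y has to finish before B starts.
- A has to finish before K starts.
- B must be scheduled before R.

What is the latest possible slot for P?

Downstream work caps P at 6.
P at 6 is achievable: Q in 5; R in 7; B in 2; H in 4; K in 8; Y in 1; A in 3; P in 6.

6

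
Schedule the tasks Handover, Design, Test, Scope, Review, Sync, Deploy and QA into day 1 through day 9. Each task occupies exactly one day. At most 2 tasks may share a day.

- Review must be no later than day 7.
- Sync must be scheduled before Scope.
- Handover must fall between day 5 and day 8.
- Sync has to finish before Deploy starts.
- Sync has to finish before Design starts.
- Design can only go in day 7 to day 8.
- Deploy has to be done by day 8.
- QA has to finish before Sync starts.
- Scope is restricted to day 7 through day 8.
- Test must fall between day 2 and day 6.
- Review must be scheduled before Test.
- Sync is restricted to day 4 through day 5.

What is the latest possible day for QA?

day 4

Downstream work caps QA at day 4.
QA at day 4 is achievable: Design -> day 7, QA -> day 4, Review -> day 1, Sync -> day 5, Deploy -> day 6, Test -> day 2, Scope -> day 7, Handover -> day 5.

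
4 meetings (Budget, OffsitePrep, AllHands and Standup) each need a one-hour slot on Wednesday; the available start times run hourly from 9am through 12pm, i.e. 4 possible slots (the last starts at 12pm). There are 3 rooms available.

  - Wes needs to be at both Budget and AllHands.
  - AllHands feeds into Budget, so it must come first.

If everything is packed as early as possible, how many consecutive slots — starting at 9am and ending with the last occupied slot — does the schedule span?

2

The precedence chain requires at least 2 distinct slots.
With at most 3 per slot and 4 meetings, at least 2 slots are needed.
2 works (last occupied slot: 10am): for example AllHands=9am; Standup=9am; Budget=10am; OffsitePrep=9am.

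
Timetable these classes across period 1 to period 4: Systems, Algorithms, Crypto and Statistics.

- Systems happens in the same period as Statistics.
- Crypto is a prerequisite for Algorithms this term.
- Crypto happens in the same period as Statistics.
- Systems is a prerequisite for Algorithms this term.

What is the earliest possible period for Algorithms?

period 2

Precedence pushes Algorithms to at least period 2.
Algorithms at period 2 is achievable: Crypto -> period 1; Systems -> period 1; Algorithms -> period 2; Statistics -> period 1.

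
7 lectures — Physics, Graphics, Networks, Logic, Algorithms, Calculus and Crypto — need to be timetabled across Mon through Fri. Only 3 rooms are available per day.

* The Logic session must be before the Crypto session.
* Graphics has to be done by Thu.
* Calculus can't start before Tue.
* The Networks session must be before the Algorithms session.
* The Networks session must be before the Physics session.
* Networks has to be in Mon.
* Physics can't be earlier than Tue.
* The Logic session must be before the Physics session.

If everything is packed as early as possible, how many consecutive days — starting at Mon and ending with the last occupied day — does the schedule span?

3 days

The precedence chain requires at least 2 distinct days.
With at most 3 per day and 7 lectures, at least 3 days are needed.
3 works (last occupied day: Wed): for example Networks in Mon, Calculus in Tue, Algorithms in Tue, Graphics in Mon, Logic in Mon, Physics in Tue, Crypto in Wed.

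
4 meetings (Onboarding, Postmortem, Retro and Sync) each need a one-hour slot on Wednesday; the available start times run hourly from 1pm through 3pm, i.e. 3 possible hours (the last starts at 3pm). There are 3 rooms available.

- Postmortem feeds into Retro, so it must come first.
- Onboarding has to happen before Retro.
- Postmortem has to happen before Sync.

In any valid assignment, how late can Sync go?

3pm

Precedence pushes Sync to at least 2pm.
Sync at 3pm is achievable: Retro -> 2pm; Postmortem -> 1pm; Onboarding -> 1pm; Sync -> 3pm.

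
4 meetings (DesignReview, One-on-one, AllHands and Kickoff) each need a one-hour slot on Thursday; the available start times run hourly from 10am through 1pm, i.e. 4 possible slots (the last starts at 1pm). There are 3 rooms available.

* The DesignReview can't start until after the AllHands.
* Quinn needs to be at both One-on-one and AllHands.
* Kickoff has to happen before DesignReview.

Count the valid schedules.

Splitting on DesignReview: it can be 11am (3), 12pm (12), 1pm (27). Listing each branch's schedules as (One-on-one, AllHands, Kickoff):
DesignReview=11am: (11am,10am,10am) (12pm,10am,10am) (1pm,10am,10am) — 3.
DesignReview=12pm: (10am,11am,10am) (10am,11am,11am) (11am,10am,10am) (11am,10am,11am) (12pm,10am,10am) (12pm,10am,11am) (12pm,11am,10am) (12pm,11am,11am) (1pm,10am,10am) (1pm,10am,11am) (1pm,11am,10am) (1pm,11am,11am) — 12.
DesignReview=1pm: (10am,11am,10am) (10am,11am,11am) (10am,11am,12pm) (10am,12pm,10am) (10am,12pm,11am) (10am,12pm,12pm) (11am,10am,10am) (11am,10am,11am) (11am,10am,12pm) (11am,12pm,10am) (11am,12pm,11am) (11am,12pm,12pm) (12pm,10am,10am) (12pm,10am,11am) (12pm,10am,12pm) (12pm,11am,10am) (12pm,11am,11am) (12pm,11am,12pm) (1pm,10am,10am) (1pm,10am,11am) (1pm,10am,12pm) (1pm,11am,10am) (1pm,11am,11am) (1pm,11am,12pm) (1pm,12pm,10am) (1pm,12pm,11am) (1pm,12pm,12pm) — 27.
Summing: 3 + 12 + 27 = 42.

42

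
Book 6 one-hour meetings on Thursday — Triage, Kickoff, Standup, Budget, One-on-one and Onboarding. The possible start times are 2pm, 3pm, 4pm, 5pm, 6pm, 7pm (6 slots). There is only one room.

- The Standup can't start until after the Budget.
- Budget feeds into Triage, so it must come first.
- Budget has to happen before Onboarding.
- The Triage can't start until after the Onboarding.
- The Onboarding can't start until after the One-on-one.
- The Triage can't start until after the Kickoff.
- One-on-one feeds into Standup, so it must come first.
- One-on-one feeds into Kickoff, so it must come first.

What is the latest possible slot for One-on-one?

3pm

Downstream work caps One-on-one at 5pm.
One-on-one at 3pm is achievable: One-on-one in 3pm; Standup in 7pm; Kickoff in 5pm; Budget in 2pm; Onboarding in 4pm; Triage in 6pm.
Nothing later works — the capacity limit rule out every slot after 3pm.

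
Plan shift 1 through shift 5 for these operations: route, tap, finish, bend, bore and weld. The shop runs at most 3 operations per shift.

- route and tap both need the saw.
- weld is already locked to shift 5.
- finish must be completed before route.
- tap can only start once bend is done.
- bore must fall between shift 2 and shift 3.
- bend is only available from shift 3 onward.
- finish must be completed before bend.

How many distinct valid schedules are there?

Splitting on route: it can be shift 2 (6), shift 3 (12), shift 4 (10), shift 5 (4). Listing each branch's schedules as (tap, finish, bend, bore, weld) by shift number:
route=shift 2: (4,1,3,2,5) (4,1,3,3,5) (5,1,3,2,5) (5,1,3,3,5) (5,1,4,2,5) (5,1,4,3,5) — 6.
route=shift 3: (4,1,3,2,5) (4,1,3,3,5) (4,2,3,2,5) (4,2,3,3,5) (5,1,3,2,5) (5,1,3,3,5) (5,1,4,2,5) (5,1,4,3,5) (5,2,3,2,5) (5,2,3,3,5) (5,2,4,2,5) (5,2,4,3,5) — 12.
route=shift 4: (5,1,3,2,5) (5,1,3,3,5) (5,1,4,2,5) (5,1,4,3,5) (5,2,3,2,5) (5,2,3,3,5) (5,2,4,2,5) (5,2,4,3,5) (5,3,4,2,5) (5,3,4,3,5) — 10.
route=shift 5: (4,1,3,2,5) (4,1,3,3,5) (4,2,3,2,5) (4,2,3,3,5) — 4.
Summing: 6 + 12 + 10 + 4 = 32.

32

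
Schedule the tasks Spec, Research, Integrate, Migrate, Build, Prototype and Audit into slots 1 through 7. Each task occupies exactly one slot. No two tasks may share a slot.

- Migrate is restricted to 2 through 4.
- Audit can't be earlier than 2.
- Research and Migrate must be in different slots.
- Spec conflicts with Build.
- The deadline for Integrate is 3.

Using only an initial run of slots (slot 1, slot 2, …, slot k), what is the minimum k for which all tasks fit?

7

With at most 1 per slot and 7 tasks, at least 7 slots are needed.
Migrate can't be placed before 2, so the schedule must run through at least slot 2.
7 works (last occupied slot: 7): for example Audit in 3, Prototype in 7, Migrate in 2, Spec in 4, Integrate in 1, Research in 5, Build in 6.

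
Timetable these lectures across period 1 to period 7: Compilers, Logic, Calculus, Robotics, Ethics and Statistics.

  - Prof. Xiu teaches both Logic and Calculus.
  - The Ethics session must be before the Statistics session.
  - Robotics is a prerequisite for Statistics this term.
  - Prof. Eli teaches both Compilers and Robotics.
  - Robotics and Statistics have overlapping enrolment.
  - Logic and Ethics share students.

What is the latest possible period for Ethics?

Downstream work caps Ethics at period 6.
Ethics at period 6 is achievable: Statistics -> period 7, Compilers -> period 2, Robotics -> period 1, Ethics -> period 6, Logic -> period 1, Calculus -> period 2.

period 6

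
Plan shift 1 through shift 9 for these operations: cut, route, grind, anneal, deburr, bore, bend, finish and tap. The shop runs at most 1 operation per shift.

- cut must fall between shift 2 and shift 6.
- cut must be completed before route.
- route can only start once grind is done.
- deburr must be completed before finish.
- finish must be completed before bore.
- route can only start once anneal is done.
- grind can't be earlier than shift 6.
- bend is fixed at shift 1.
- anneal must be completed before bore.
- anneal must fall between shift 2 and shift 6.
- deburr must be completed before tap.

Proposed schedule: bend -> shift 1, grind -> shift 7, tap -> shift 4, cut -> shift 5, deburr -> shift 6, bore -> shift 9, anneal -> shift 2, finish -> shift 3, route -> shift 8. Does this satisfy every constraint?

No. deburr must be completed before finish is not satisfied.

The shop runs at most 1 operation per shift — holds.
cut must be completed before route — holds.
cut must fall between shift 2 and shift 6 — holds.
grind can't be earlier than shift 6 — holds.
deburr must be completed before finish — violated.
anneal must fall between shift 2 and shift 6 — holds.
route can only start once anneal is done — holds.
bend is fixed at shift 1 — holds.
route can only start once grind is done — holds.
deburr must be completed before tap — violated.
anneal must be completed before bore — holds.
finish must be completed before bore — holds.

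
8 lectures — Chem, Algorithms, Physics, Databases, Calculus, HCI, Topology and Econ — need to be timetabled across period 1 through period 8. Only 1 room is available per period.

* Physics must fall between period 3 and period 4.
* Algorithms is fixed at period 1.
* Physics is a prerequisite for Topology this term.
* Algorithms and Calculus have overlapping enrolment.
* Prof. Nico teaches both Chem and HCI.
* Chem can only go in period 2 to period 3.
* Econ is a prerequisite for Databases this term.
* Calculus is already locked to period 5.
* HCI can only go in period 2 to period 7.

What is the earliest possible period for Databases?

Precedence pushes Databases to at least period 2.
Databases at period 6 is achievable: HCI=period 7; Econ=period 4; Algorithms=period 1; Topology=period 8; Databases=period 6; Calculus=period 5; Physics=period 3; Chem=period 2.
Nothing earlier works — the conflict and capacity constraints rule out every period before period 6.

period 6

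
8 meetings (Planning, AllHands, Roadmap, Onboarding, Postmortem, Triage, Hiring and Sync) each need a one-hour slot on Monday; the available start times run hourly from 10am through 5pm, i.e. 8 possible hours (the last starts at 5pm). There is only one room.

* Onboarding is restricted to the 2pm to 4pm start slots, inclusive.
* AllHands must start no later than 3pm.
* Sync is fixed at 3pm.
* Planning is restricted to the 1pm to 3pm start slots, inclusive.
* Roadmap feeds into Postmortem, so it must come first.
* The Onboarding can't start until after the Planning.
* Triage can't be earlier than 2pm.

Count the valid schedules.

51

Splitting on Planning: it can be 1pm (39), 2pm (12). Listing each branch's schedules as (AllHands, Roadmap, Onboarding, Postmortem, Triage, Hiring, Sync):
Planning=1pm: (10am,11am,2pm,12pm,4pm,5pm,3pm) (10am,11am,2pm,12pm,5pm,4pm,3pm) (10am,11am,2pm,4pm,5pm,12pm,3pm) (10am,11am,2pm,5pm,4pm,12pm,3pm) (10am,11am,4pm,12pm,2pm,5pm,3pm) (10am,11am,4pm,12pm,5pm,2pm,3pm) (10am,11am,4pm,2pm,5pm,12pm,3pm) (10am,11am,4pm,5pm,2pm,12pm,3pm) (10am,12pm,2pm,4pm,5pm,11am,3pm) (10am,12pm,2pm,5pm,4pm,11am,3pm) (10am,12pm,4pm,2pm,5pm,11am,3pm) (10am,12pm,4pm,5pm,2pm,11am,3pm) (11am,10am,2pm,12pm,4pm,5pm,3pm) (11am,10am,2pm,12pm,5pm,4pm,3pm) (11am,10am,2pm,4pm,5pm,12pm,3pm) (11am,10am,2pm,5pm,4pm,12pm,3pm) (11am,10am,4pm,12pm,2pm,5pm,3pm) (11am,10am,4pm,12pm,5pm,2pm,3pm) (11am,10am,4pm,2pm,5pm,12pm,3pm) (11am,10am,4pm,5pm,2pm,12pm,3pm) (11am,12pm,2pm,4pm,5pm,10am,3pm) (11am,12pm,2pm,5pm,4pm,10am,3pm) (11am,12pm,4pm,2pm,5pm,10am,3pm) (11am,12pm,4pm,5pm,2pm,10am,3pm) (12pm,10am,2pm,11am,4pm,5pm,3pm) (12pm,10am,2pm,11am,5pm,4pm,3pm) (12pm,10am,2pm,4pm,5pm,11am,3pm) (12pm,10am,2pm,5pm,4pm,11am,3pm) (12pm,10am,4pm,11am,2pm,5pm,3pm) (12pm,10am,4pm,11am,5pm,2pm,3pm) (12pm,10am,4pm,2pm,5pm,11am,3pm) (12pm,10am,4pm,5pm,2pm,11am,3pm) (12pm,11am,2pm,4pm,5pm,10am,3pm) (12pm,11am,2pm,5pm,4pm,10am,3pm) (12pm,11am,4pm,2pm,5pm,10am,3pm) (12pm,11am,4pm,5pm,2pm,10am,3pm) (2pm,10am,4pm,11am,5pm,12pm,3pm) (2pm,10am,4pm,12pm,5pm,11am,3pm) (2pm,11am,4pm,12pm,5pm,10am,3pm) — 39.
Planning=2pm: (10am,11am,4pm,12pm,5pm,1pm,3pm) (10am,11am,4pm,1pm,5pm,12pm,3pm) (10am,12pm,4pm,1pm,5pm,11am,3pm) (11am,10am,4pm,12pm,5pm,1pm,3pm) (11am,10am,4pm,1pm,5pm,12pm,3pm) (11am,12pm,4pm,1pm,5pm,10am,3pm) (12pm,10am,4pm,11am,5pm,1pm,3pm) (12pm,10am,4pm,1pm,5pm,11am,3pm) (12pm,11am,4pm,1pm,5pm,10am,3pm) (1pm,10am,4pm,11am,5pm,12pm,3pm) (1pm,10am,4pm,12pm,5pm,11am,3pm) (1pm,11am,4pm,12pm,5pm,10am,3pm) — 12.
Summing: 39 + 12 = 51.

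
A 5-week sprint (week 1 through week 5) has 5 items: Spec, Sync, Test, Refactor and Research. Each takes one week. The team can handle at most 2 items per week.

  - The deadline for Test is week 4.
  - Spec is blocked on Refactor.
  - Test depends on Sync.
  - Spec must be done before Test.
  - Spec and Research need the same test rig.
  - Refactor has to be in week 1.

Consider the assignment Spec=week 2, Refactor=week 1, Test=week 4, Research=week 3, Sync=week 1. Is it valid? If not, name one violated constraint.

Yes, all constraints hold

The deadline for Test is week 4 — holds.
The team can handle at most 2 items per week — holds.
Spec and Research need the same test rig — holds.
Spec must be done before Test — holds.
Test depends on Sync — holds.
Refactor has to be in week 1 — holds.
Spec is blocked on Refactor — holds.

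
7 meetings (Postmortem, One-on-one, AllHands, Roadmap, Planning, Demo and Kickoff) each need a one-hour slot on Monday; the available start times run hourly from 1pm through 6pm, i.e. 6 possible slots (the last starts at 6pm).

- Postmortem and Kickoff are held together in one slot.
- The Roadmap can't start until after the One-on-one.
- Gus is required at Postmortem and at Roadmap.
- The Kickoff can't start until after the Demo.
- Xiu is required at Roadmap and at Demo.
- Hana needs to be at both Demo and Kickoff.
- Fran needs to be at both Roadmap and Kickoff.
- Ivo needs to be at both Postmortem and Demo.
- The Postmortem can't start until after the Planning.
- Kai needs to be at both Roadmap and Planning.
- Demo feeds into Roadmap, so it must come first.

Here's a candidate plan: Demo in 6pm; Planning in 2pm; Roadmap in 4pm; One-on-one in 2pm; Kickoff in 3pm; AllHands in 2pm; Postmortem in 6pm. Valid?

Postmortem and Kickoff are held together in one slot — violated.
Gus is required at Postmortem and at Roadmap — holds.
The Kickoff can't start until after the Demo — violated.
Kai needs to be at both Roadmap and Planning — holds.
Hana needs to be at both Demo and Kickoff — holds.
Demo feeds into Roadmap, so it must come first — violated.
Xiu is required at Roadmap and at Demo — holds.
The Roadmap can't start until after the One-on-one — holds.
The Postmortem can't start until after the Planning — holds.
Ivo needs to be at both Postmortem and Demo — violated.
Fran needs to be at both Roadmap and Kickoff — holds.

No — it violates: The Kickoff can't start until after the Demo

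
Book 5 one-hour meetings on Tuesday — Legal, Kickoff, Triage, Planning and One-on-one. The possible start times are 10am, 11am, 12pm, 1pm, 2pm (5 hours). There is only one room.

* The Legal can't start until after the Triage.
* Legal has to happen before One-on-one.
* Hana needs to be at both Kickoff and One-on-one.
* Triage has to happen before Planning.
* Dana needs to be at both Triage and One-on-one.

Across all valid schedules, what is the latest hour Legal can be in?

Precedence pushes Legal to at least 11am; downstream work caps Legal at 1pm.
Legal at 1pm is achievable: Planning=11am, One-on-one=2pm, Legal=1pm, Triage=10am, Kickoff=12pm.

1pm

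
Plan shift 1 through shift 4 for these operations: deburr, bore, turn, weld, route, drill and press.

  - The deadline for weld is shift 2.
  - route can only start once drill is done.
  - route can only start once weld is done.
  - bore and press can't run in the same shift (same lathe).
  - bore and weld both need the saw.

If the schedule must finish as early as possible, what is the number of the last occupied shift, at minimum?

The precedence chain requires at least 2 distinct shifts.
2 works (last occupied shift: shift 2): for example turn -> shift 1; press -> shift 1; bore -> shift 2; deburr -> shift 1; drill -> shift 1; route -> shift 2; weld -> shift 1.

shift 2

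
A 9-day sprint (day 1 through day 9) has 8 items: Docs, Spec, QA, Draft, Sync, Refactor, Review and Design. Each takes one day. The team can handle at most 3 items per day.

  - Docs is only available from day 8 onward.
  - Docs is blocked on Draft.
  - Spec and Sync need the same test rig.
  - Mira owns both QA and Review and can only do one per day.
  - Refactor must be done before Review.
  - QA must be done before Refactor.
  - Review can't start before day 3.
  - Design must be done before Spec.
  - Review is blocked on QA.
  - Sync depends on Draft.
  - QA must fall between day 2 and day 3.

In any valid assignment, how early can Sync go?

day 2

Precedence pushes Sync to at least day 2.
Sync at day 2 is achievable: Docs -> day 8; Design -> day 1; Refactor -> day 3; Spec -> day 3; Sync -> day 2; Draft -> day 1; QA -> day 2; Review -> day 4.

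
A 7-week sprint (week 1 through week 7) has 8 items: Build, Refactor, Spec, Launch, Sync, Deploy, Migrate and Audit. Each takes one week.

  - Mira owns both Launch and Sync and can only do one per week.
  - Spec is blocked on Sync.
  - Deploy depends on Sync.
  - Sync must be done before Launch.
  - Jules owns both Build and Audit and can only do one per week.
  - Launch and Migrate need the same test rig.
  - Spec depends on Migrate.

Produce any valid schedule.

Audit in week 2, Migrate in week 1, Sync in week 1, Launch in week 2, Build in week 1, Spec in week 2, Deploy in week 2, Refactor in week 1

Checking: Sync(week 1) before Spec(week 2); Sync(week 1) before Launch(week 2); Migrate(week 1) before Spec(week 2); Sync(week 1) before Deploy(week 2); Launch(week 2) != Migrate(week 1); Launch(week 2) != Sync(week 1); Build(week 1) != Audit(week 2).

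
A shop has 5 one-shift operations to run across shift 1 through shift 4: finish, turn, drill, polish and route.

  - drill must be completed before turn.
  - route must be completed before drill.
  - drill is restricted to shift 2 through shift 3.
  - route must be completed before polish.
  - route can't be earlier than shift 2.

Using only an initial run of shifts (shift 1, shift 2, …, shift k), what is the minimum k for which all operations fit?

The precedence chain requires at least 3 distinct shifts.
Propagating the time windows through the other constraints, turn can't land before shift 4, so the schedule must run through at least shift 4.
4 works (last occupied shift: shift 4): for example route -> shift 2, turn -> shift 4, finish -> shift 1, drill -> shift 3, polish -> shift 3.

4 shifts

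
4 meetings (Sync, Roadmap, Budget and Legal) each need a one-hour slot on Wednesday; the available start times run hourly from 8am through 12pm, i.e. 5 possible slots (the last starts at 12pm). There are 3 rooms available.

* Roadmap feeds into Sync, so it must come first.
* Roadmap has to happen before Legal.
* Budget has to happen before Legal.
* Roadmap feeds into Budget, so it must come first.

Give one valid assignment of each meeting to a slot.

Legal -> 10am; Roadmap -> 8am; Budget -> 9am; Sync -> 9am

Checking: Roadmap(8am) before Legal(10am); Budget(9am) before Legal(10am); Roadmap(8am) before Sync(9am); Roadmap(8am) before Budget(9am); max 2 per slot (cap 3).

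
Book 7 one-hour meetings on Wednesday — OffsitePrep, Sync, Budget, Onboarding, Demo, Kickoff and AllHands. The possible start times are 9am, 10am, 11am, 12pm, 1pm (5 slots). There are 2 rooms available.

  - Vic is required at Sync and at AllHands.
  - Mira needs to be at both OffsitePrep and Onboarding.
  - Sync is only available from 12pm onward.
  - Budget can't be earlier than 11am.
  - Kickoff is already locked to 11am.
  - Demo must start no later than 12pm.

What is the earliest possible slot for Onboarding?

9am

Onboarding at 9am is achievable: OffsitePrep -> 10am; Demo -> 9am; Kickoff -> 11am; AllHands -> 10am; Budget -> 11am; Onboarding -> 9am; Sync -> 12pm.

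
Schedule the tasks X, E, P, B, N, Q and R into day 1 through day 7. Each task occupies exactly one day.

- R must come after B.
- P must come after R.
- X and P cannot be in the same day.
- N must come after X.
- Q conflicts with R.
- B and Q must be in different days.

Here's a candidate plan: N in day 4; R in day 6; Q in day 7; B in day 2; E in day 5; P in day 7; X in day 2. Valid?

R must come after B — holds.
Q conflicts with R — holds.
P must come after R — holds.
B and Q must be in different days — holds.
X and P cannot be in the same day — holds.
N must come after X — holds.

Yes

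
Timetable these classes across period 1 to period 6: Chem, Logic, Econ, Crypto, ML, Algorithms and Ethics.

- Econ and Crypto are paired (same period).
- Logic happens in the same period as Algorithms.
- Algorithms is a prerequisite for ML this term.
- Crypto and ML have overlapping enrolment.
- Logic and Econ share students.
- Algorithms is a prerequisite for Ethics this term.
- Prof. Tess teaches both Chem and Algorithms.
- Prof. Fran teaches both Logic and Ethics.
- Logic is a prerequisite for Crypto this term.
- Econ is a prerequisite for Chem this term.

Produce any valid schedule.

Chem=period 3, ML=period 3, Crypto=period 2, Econ=period 2, Algorithms=period 1, Logic=period 1, Ethics=period 2

Checking: Logic(period 1) before Crypto(period 2); Econ(period 2) before Chem(period 3); Algorithms(period 1) before Ethics(period 2); Algorithms(period 1) before ML(period 3); Chem(period 3) != Algorithms(period 1); Logic(period 1) != Econ(period 2); Logic(period 1) != Ethics(period 2); Crypto(period 2) != ML(period 3); Econ = Crypto = period 2; Logic = Algorithms = period 1.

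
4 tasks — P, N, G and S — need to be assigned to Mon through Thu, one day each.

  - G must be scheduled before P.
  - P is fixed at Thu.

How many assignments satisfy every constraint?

Splitting on N: it can be Mon (12), Tue (12), Wed (12), Thu (12). Listing each branch's schedules as (P, G, S):
N=Mon: (Thu,Mon,Mon) (Thu,Mon,Tue) (Thu,Mon,Wed) (Thu,Mon,Thu) (Thu,Tue,Mon) (Thu,Tue,Tue) (Thu,Tue,Wed) (Thu,Tue,Thu) (Thu,Wed,Mon) (Thu,Wed,Tue) (Thu,Wed,Wed) (Thu,Wed,Thu) — 12.
N=Tue: (Thu,Mon,Mon) (Thu,Mon,Tue) (Thu,Mon,Wed) (Thu,Mon,Thu) (Thu,Tue,Mon) (Thu,Tue,Tue) (Thu,Tue,Wed) (Thu,Tue,Thu) (Thu,Wed,Mon) (Thu,Wed,Tue) (Thu,Wed,Wed) (Thu,Wed,Thu) — 12.
N=Wed: (Thu,Mon,Mon) (Thu,Mon,Tue) (Thu,Mon,Wed) (Thu,Mon,Thu) (Thu,Tue,Mon) (Thu,Tue,Tue) (Thu,Tue,Wed) (Thu,Tue,Thu) (Thu,Wed,Mon) (Thu,Wed,Tue) (Thu,Wed,Wed) (Thu,Wed,Thu) — 12.
N=Thu: (Thu,Mon,Mon) (Thu,Mon,Tue) (Thu,Mon,Wed) (Thu,Mon,Thu) (Thu,Tue,Mon) (Thu,Tue,Tue) (Thu,Tue,Wed) (Thu,Tue,Thu) (Thu,Wed,Mon) (Thu,Wed,Tue) (Thu,Wed,Wed) (Thu,Wed,Thu) — 12.
Summing: 12 + 12 + 12 + 12 = 48.

48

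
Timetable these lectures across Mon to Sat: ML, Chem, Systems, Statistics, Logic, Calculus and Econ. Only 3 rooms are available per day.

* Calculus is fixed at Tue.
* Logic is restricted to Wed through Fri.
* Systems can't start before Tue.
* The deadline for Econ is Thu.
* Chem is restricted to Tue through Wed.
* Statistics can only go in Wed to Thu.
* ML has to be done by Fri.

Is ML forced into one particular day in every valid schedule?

ML can be Mon (e.g. Econ -> Mon; Systems -> Tue; ML -> Mon; Logic -> Wed; Chem -> Tue; Calculus -> Tue; Statistics -> Wed) or Tue (e.g. Logic in Wed, Calculus in Tue, Systems in Wed, Chem in Tue, Statistics in Wed, ML in Tue, Econ in Mon).

No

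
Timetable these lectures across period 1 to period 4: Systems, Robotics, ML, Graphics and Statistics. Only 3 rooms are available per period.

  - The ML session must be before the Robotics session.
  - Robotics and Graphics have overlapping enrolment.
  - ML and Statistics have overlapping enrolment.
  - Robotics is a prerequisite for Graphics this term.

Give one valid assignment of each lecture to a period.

Statistics in period 2; Systems in period 1; ML in period 1; Robotics in period 2; Graphics in period 3

Checking: Robotics(period 2) before Graphics(period 3); ML(period 1) before Robotics(period 2); ML(period 1) != Statistics(period 2); Robotics(period 2) != Graphics(period 3); max 2 per period (cap 3).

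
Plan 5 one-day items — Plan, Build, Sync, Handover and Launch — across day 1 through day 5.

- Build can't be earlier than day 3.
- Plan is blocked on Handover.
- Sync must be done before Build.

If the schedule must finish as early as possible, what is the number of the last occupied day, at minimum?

day 3

The precedence chain requires at least 2 distinct days.
Build can't be placed before day 3, so the schedule must run through at least day 3.
3 works (last occupied day: day 3): for example Handover in day 1, Plan in day 2, Sync in day 1, Build in day 3, Launch in day 1.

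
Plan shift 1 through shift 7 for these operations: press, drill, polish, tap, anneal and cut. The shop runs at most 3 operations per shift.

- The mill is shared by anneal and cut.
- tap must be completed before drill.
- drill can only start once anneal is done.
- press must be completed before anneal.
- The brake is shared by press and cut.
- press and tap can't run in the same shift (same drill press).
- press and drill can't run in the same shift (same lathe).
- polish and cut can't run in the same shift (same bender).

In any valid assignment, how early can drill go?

shift 3

Precedence pushes drill to at least shift 3.
drill at shift 3 is achievable: anneal=shift 2; tap=shift 2; press=shift 1; cut=shift 3; polish=shift 1; drill=shift 3.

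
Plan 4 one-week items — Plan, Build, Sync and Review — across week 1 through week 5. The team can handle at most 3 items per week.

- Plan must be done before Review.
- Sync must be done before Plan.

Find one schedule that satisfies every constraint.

Review in week 3, Plan in week 2, Build in week 1, Sync in week 1

Checking: Plan(week 2) before Review(week 3); Sync(week 1) before Plan(week 2); max 2 per week (cap 3).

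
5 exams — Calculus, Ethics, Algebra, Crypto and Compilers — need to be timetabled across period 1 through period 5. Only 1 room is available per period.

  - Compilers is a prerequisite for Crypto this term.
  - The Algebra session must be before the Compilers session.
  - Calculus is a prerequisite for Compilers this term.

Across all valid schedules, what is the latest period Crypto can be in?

period 5

Precedence pushes Crypto to at least period 3.
Crypto at period 5 is achievable: Crypto in period 5; Compilers in period 3; Ethics in period 4; Calculus in period 1; Algebra in period 2.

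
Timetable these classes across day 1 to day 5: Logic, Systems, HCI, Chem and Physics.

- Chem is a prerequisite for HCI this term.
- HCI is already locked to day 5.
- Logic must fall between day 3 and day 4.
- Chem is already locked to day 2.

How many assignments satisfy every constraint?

Splitting on Logic: it can be day 3 (25), day 4 (25). Listing each branch's schedules as (Systems, HCI, Chem, Physics) by day number:
Logic=day 3: (1,5,2,1) (1,5,2,2) (1,5,2,3) (1,5,2,4) (1,5,2,5) (2,5,2,1) (2,5,2,2) (2,5,2,3) (2,5,2,4) (2,5,2,5) (3,5,2,1) (3,5,2,2) (3,5,2,3) (3,5,2,4) (3,5,2,5) (4,5,2,1) (4,5,2,2) (4,5,2,3) (4,5,2,4) (4,5,2,5) (5,5,2,1) (5,5,2,2) (5,5,2,3) (5,5,2,4) (5,5,2,5) — 25.
Logic=day 4: (1,5,2,1) (1,5,2,2) (1,5,2,3) (1,5,2,4) (1,5,2,5) (2,5,2,1) (2,5,2,2) (2,5,2,3) (2,5,2,4) (2,5,2,5) (3,5,2,1) (3,5,2,2) (3,5,2,3) (3,5,2,4) (3,5,2,5) (4,5,2,1) (4,5,2,2) (4,5,2,3) (4,5,2,4) (4,5,2,5) (5,5,2,1) (5,5,2,2) (5,5,2,3) (5,5,2,4) (5,5,2,5) — 25.
Summing: 25 + 25 = 50.

50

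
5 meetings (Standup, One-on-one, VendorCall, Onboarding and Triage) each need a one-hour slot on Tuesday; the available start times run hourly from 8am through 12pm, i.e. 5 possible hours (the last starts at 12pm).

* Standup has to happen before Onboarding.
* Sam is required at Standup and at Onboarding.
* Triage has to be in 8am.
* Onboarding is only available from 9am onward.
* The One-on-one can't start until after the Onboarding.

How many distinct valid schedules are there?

Splitting on Standup: it can be 8am (30), 9am (15), 10am (5). Listing each branch's schedules as (One-on-one, VendorCall, Onboarding, Triage):
Standup=8am: (10am,8am,9am,8am) (10am,9am,9am,8am) (10am,10am,9am,8am) (10am,11am,9am,8am) (10am,12pm,9am,8am) (11am,8am,9am,8am) (11am,8am,10am,8am) (11am,9am,9am,8am) (11am,9am,10am,8am) (11am,10am,9am,8am) (11am,10am,10am,8am) (11am,11am,9am,8am) (11am,11am,10am,8am) (11am,12pm,9am,8am) (11am,12pm,10am,8am) (12pm,8am,9am,8am) (12pm,8am,10am,8am) (12pm,8am,11am,8am) (12pm,9am,9am,8am) (12pm,9am,10am,8am) (12pm,9am,11am,8am) (12pm,10am,9am,8am) (12pm,10am,10am,8am) (12pm,10am,11am,8am) (12pm,11am,9am,8am) (12pm,11am,10am,8am) (12pm,11am,11am,8am) (12pm,12pm,9am,8am) (12pm,12pm,10am,8am) (12pm,12pm,11am,8am) — 30.
Standup=9am: (11am,8am,10am,8am) (11am,9am,10am,8am) (11am,10am,10am,8am) (11am,11am,10am,8am) (11am,12pm,10am,8am) (12pm,8am,10am,8am) (12pm,8am,11am,8am) (12pm,9am,10am,8am) (12pm,9am,11am,8am) (12pm,10am,10am,8am) (12pm,10am,11am,8am) (12pm,11am,10am,8am) (12pm,11am,11am,8am) (12pm,12pm,10am,8am) (12pm,12pm,11am,8am) — 15.
Standup=10am: (12pm,8am,11am,8am) (12pm,9am,11am,8am) (12pm,10am,11am,8am) (12pm,11am,11am,8am) (12pm,12pm,11am,8am) — 5.
Summing: 30 + 15 + 5 = 50.

50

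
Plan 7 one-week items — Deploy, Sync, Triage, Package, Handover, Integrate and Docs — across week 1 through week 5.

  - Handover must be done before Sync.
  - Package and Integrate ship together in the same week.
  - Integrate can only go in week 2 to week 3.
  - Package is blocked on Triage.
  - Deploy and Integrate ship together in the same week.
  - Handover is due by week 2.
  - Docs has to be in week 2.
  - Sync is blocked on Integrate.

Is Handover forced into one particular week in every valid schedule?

No

Handover can be week 1 (e.g. Deploy=week 2, Sync=week 3, Package=week 2, Handover=week 1, Integrate=week 2, Docs=week 2, Triage=week 1) or week 2 (e.g. Deploy in week 2; Triage in week 1; Docs in week 2; Package in week 2; Handover in week 2; Integrate in week 2; Sync in week 3).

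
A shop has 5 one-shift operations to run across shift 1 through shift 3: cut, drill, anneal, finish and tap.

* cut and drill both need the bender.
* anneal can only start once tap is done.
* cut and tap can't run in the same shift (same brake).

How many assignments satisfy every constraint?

Splitting on cut: it can be shift 1 (6), shift 2 (12), shift 3 (18). Listing each branch's schedules as (drill, anneal, finish, tap) by shift number:
cut=shift 1: (2,3,1,2) (2,3,2,2) (2,3,3,2) (3,3,1,2) (3,3,2,2) (3,3,3,2) — 6.
cut=shift 2: (1,2,1,1) (1,2,2,1) (1,2,3,1) (1,3,1,1) (1,3,2,1) (1,3,3,1) (3,2,1,1) (3,2,2,1) (3,2,3,1) (3,3,1,1) (3,3,2,1) (3,3,3,1) — 12.
cut=shift 3: (1,2,1,1) (1,2,2,1) (1,2,3,1) (1,3,1,1) (1,3,1,2) (1,3,2,1) (1,3,2,2) (1,3,3,1) (1,3,3,2) (2,2,1,1) (2,2,2,1) (2,2,3,1) (2,3,1,1) (2,3,1,2) (2,3,2,1) (2,3,2,2) (2,3,3,1) (2,3,3,2) — 18.
Summing: 6 + 12 + 18 = 36.

36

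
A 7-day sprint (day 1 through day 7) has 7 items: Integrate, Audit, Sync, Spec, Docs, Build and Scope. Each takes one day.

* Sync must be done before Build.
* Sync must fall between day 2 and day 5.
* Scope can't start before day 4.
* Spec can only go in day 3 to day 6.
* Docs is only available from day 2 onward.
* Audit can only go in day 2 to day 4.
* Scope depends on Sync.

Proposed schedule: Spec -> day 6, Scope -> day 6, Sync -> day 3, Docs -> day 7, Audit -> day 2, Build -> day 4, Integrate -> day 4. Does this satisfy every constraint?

Docs is only available from day 2 onward — holds.
Scope can't start before day 4 — holds.
Sync must fall between day 2 and day 5 — holds.
Spec can only go in day 3 to day 6 — holds.
Sync must be done before Build — holds.
Audit can only go in day 2 to day 4 — holds.
Scope depends on Sync — holds.

Yes, all constraints hold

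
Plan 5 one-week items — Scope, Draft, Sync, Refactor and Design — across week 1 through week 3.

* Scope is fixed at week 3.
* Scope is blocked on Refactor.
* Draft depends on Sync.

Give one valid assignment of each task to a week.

Sync=week 1, Design=week 1, Scope=week 3, Refactor=week 1, Draft=week 2

Checking: Refactor(week 1) before Scope(week 3); Sync(week 1) before Draft(week 2); Scope=week 3 in [week 3,week 3].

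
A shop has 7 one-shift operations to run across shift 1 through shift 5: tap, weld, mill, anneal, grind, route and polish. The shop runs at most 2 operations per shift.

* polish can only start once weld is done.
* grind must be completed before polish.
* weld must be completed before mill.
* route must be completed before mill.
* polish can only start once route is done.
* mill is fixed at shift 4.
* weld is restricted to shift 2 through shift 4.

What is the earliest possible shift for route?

shift 1

Downstream work caps route at shift 3.
route at shift 1 is achievable: tap -> shift 2; mill -> shift 4; grind -> shift 1; route -> shift 1; weld -> shift 2; anneal -> shift 3; polish -> shift 3.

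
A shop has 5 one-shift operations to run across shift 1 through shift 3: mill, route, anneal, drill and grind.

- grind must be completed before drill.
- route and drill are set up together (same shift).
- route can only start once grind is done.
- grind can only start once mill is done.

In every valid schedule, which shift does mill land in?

Downstream work caps mill at shift 1.
So mill is pinned to shift 1.

shift 1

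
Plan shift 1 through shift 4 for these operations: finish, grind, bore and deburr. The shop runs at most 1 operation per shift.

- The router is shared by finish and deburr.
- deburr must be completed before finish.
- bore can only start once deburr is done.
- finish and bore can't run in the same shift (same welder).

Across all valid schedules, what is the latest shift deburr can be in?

shift 2

Downstream work caps deburr at shift 3.
deburr at shift 2 is achievable: deburr -> shift 2; grind -> shift 1; bore -> shift 4; finish -> shift 3.
Nothing later works — the conflict and capacity constraints rule out every shift after shift 2.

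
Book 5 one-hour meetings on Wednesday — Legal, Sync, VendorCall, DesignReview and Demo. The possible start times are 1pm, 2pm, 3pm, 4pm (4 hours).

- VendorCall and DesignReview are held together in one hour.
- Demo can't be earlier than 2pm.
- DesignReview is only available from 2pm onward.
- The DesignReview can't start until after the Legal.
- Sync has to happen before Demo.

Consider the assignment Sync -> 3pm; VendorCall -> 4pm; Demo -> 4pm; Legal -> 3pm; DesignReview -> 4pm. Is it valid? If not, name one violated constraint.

Yes, all constraints hold

DesignReview is only available from 2pm onward — holds.
The DesignReview can't start until after the Legal — holds.
Demo can't be earlier than 2pm — holds.
Sync has to happen before Demo — holds.
VendorCall and DesignReview are held together in one hour — holds.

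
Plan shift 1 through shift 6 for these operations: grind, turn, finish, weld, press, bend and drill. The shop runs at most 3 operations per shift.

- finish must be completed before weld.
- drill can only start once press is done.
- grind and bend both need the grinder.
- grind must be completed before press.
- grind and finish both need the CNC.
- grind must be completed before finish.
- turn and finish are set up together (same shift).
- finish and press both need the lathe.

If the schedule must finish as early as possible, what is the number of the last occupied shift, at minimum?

4

The precedence chain requires at least 3 distinct shifts.
With at most 3 per shift and 7 operations, at least 3 shifts are needed.
Could 3 shifts be enough, i.e. nothing placed later than shift 3? No: drill must come after press (at shift 1 or later) → {shift 2, shift 3}; press must come before drill (at shift 3 or earlier) → {shift 1, shift 2}; press must come after grind (at shift 1 or later) → {shift 2}; grind must come before press (at shift 2 or earlier) → {shift 1}; weld must come after finish (at shift 1 or later) → {shift 2, shift 3}; finish must come before weld (at shift 3 or earlier) → {shift 1, shift 2}; finish must come after grind (at shift 1 or later) → {shift 2}; press can't share with finish (shift 2) → nothing is left.
So 3 shifts is not enough.
4 works (last occupied shift: shift 4): for example press in shift 3; bend in shift 2; weld in shift 3; finish in shift 2; drill in shift 4; grind in shift 1; turn in shift 2.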